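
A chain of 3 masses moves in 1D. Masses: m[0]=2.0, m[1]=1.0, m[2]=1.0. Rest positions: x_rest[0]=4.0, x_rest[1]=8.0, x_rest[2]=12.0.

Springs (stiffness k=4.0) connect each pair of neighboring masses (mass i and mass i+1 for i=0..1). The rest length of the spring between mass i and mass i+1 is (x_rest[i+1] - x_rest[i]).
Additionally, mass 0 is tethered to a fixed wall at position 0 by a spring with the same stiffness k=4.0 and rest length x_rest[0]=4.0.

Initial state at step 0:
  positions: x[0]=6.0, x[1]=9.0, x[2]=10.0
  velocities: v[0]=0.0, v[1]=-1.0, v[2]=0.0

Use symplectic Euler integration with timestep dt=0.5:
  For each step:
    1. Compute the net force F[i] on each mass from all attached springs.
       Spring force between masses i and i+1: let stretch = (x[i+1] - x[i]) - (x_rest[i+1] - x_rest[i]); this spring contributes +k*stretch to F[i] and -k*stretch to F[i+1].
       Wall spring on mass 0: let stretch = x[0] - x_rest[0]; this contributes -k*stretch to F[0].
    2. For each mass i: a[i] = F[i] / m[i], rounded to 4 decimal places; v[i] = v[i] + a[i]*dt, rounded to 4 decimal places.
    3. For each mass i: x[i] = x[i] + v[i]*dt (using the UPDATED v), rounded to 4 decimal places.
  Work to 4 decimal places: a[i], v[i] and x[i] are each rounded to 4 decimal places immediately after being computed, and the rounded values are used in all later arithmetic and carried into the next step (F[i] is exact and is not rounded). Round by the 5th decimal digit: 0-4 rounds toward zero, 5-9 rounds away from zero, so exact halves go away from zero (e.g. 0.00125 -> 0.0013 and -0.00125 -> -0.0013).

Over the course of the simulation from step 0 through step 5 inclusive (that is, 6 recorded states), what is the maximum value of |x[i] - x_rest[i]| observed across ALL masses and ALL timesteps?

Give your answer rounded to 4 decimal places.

Answer: 2.7500

Derivation:
Step 0: x=[6.0000 9.0000 10.0000] v=[0.0000 -1.0000 0.0000]
Step 1: x=[4.5000 6.5000 13.0000] v=[-3.0000 -5.0000 6.0000]
Step 2: x=[1.7500 8.5000 13.5000] v=[-5.5000 4.0000 1.0000]
Step 3: x=[1.5000 8.7500 13.0000] v=[-0.5000 0.5000 -1.0000]
Step 4: x=[4.1250 6.0000 12.2500] v=[5.2500 -5.5000 -1.5000]
Step 5: x=[5.6250 7.6250 9.2500] v=[3.0000 3.2500 -6.0000]
Max displacement = 2.7500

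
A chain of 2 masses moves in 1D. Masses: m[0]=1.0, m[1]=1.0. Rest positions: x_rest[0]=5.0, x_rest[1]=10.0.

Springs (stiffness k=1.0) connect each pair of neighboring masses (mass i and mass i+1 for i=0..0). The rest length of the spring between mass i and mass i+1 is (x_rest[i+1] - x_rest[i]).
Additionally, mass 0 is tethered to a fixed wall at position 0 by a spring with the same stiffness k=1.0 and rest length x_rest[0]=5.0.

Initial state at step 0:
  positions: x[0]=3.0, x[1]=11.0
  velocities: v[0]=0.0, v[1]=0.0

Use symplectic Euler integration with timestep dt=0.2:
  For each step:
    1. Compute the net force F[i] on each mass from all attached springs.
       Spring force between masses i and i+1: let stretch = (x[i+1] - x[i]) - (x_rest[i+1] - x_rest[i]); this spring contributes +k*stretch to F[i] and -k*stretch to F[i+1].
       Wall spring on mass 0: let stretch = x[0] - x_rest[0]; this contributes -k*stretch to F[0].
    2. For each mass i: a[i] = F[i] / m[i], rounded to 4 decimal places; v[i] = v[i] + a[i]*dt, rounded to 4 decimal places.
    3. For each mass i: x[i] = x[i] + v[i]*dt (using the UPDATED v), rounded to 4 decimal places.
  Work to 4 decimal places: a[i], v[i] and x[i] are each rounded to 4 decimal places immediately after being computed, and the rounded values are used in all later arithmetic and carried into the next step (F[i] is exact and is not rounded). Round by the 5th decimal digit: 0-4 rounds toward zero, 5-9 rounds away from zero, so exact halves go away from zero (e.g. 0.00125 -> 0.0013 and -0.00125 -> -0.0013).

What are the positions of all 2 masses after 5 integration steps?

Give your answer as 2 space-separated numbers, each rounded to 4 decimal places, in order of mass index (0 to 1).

Answer: 5.3309 9.6117

Derivation:
Step 0: x=[3.0000 11.0000] v=[0.0000 0.0000]
Step 1: x=[3.2000 10.8800] v=[1.0000 -0.6000]
Step 2: x=[3.5792 10.6528] v=[1.8960 -1.1360]
Step 3: x=[4.0982 10.3427] v=[2.5949 -1.5507]
Step 4: x=[4.7030 9.9828] v=[3.0242 -1.7996]
Step 5: x=[5.3309 9.6117] v=[3.1396 -1.8556]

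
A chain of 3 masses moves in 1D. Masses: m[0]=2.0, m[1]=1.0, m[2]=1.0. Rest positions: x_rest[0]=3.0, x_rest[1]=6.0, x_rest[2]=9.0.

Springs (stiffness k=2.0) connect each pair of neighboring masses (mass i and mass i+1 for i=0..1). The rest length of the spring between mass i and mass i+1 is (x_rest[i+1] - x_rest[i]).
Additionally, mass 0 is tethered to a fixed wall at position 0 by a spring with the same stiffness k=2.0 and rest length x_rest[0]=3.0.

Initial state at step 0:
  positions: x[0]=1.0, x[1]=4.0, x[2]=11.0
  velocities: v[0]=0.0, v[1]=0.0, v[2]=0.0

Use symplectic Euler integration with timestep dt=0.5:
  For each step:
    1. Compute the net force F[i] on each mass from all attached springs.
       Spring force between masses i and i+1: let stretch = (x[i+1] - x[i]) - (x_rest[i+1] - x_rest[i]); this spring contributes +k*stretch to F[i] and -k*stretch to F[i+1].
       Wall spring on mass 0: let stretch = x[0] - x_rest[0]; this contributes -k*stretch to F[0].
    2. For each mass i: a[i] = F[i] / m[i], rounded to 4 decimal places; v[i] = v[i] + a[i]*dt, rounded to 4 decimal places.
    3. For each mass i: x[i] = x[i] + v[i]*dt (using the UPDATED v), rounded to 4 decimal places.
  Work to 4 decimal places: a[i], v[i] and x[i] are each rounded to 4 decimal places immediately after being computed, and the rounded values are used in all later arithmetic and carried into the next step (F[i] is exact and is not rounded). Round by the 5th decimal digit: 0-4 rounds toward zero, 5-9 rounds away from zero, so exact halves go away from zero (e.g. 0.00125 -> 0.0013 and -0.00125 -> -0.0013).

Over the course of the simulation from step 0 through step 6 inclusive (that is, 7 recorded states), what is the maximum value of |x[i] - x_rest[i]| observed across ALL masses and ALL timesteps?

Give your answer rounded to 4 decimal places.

Answer: 2.4375

Derivation:
Step 0: x=[1.0000 4.0000 11.0000] v=[0.0000 0.0000 0.0000]
Step 1: x=[1.5000 6.0000 9.0000] v=[1.0000 4.0000 -4.0000]
Step 2: x=[2.7500 7.2500 7.0000] v=[2.5000 2.5000 -4.0000]
Step 3: x=[4.4375 6.1250 6.6250] v=[3.3750 -2.2500 -0.7500]
Step 4: x=[5.4375 4.4063 7.5000] v=[2.0000 -3.4375 1.7500]
Step 5: x=[4.8203 4.7500 8.3282] v=[-1.2344 0.6874 1.6563]
Step 6: x=[2.9805 6.9180 8.8673] v=[-3.6797 4.3359 1.0781]
Max displacement = 2.4375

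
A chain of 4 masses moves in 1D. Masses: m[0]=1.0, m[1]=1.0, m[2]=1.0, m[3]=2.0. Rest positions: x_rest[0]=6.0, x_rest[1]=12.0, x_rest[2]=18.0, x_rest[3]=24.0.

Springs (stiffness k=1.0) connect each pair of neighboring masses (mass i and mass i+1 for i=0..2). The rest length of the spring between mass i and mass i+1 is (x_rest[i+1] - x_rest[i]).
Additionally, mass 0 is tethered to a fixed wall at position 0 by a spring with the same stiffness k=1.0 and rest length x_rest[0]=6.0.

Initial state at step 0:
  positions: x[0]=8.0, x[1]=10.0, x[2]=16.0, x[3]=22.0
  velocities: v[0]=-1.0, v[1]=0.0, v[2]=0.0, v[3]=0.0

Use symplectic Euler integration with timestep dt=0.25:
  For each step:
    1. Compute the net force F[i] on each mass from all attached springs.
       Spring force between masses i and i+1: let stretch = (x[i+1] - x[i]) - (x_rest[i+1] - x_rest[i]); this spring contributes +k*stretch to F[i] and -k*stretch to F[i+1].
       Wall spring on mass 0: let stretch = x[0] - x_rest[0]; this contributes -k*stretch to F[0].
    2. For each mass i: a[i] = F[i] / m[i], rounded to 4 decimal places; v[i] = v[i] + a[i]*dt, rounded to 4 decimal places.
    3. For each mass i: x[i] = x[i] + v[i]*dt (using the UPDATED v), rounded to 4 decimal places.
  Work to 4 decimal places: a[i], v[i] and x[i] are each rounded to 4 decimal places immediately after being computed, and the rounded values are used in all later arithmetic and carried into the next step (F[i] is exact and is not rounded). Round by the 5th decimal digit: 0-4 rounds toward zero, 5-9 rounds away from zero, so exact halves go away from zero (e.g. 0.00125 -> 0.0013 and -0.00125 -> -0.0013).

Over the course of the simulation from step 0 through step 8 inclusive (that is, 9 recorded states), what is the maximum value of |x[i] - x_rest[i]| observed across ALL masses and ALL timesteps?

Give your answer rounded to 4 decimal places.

Answer: 3.1789

Derivation:
Step 0: x=[8.0000 10.0000 16.0000 22.0000] v=[-1.0000 0.0000 0.0000 0.0000]
Step 1: x=[7.3750 10.2500 16.0000 22.0000] v=[-2.5000 1.0000 0.0000 0.0000]
Step 2: x=[6.4688 10.6797 16.0156 22.0000] v=[-3.6250 1.7188 0.0625 0.0000]
Step 3: x=[5.4214 11.1797 16.0718 22.0005] v=[-4.1895 2.0001 0.2246 0.0020]
Step 4: x=[4.3951 11.6256 16.1928 22.0032] v=[-4.1053 1.7836 0.4838 0.0109]
Step 5: x=[3.5460 11.9051 16.3915 22.0119] v=[-3.3965 1.1178 0.7946 0.0346]
Step 6: x=[2.9977 11.9425 16.6610 22.0324] v=[-2.1932 0.1496 1.0781 0.0821]
Step 7: x=[2.8211 11.7158 16.9713 22.0726] v=[-0.7064 -0.9070 1.2413 0.1607]
Step 8: x=[3.0241 11.2616 17.2720 22.1409] v=[0.8120 -1.8168 1.2028 0.2731]
Max displacement = 3.1789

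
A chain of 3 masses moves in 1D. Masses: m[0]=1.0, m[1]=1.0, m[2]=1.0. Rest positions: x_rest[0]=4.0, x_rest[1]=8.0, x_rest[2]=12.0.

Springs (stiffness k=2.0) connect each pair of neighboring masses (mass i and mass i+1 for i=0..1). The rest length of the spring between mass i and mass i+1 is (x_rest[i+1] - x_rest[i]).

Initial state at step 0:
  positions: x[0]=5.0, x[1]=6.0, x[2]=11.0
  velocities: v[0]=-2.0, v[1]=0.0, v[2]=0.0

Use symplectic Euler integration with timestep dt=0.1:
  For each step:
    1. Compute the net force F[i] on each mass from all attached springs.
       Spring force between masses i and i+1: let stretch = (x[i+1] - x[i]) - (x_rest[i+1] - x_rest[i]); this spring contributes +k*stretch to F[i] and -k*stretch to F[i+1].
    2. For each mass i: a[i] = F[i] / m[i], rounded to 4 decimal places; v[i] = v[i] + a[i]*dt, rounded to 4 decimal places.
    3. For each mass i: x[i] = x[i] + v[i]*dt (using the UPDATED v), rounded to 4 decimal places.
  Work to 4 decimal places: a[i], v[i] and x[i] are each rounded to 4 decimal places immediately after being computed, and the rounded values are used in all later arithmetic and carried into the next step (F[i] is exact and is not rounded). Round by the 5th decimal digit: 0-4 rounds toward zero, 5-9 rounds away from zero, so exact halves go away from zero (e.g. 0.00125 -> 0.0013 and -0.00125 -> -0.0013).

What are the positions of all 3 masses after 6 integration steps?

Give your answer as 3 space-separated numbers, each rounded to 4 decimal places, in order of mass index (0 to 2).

Step 0: x=[5.0000 6.0000 11.0000] v=[-2.0000 0.0000 0.0000]
Step 1: x=[4.7400 6.0800 10.9800] v=[-2.6000 0.8000 -0.2000]
Step 2: x=[4.4268 6.2312 10.9420] v=[-3.1320 1.5120 -0.3800]
Step 3: x=[4.0697 6.4405 10.8898] v=[-3.5711 2.0933 -0.5222]
Step 4: x=[3.6800 6.6914 10.8286] v=[-3.8969 2.5090 -0.6121]
Step 5: x=[3.2705 6.9648 10.7647] v=[-4.0946 2.7342 -0.6395]
Step 6: x=[2.8549 7.2403 10.7048] v=[-4.1557 2.7553 -0.5995]

Answer: 2.8549 7.2403 10.7048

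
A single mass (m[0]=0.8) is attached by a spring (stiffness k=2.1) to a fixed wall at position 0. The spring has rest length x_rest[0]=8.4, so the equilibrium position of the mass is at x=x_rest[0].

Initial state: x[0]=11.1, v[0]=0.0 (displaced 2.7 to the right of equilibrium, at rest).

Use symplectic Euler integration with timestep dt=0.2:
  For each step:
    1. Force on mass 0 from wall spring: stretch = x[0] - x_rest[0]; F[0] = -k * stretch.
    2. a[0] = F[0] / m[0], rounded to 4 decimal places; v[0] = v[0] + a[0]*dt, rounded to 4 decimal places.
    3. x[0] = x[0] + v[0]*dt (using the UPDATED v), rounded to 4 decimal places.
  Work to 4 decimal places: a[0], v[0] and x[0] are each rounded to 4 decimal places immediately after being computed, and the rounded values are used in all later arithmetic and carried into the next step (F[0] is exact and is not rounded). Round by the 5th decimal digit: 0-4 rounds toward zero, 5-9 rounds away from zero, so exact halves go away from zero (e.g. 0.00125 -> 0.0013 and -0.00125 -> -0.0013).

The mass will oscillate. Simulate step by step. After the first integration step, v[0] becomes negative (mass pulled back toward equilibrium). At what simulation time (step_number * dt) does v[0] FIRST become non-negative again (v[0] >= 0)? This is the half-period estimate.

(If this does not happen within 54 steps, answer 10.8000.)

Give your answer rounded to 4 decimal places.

Step 0: x=[11.1000] v=[0.0000]
Step 1: x=[10.8165] v=[-1.4175]
Step 2: x=[10.2793] v=[-2.6862]
Step 3: x=[9.5447] v=[-3.6728]
Step 4: x=[8.6899] v=[-4.2738]
Step 5: x=[7.8047] v=[-4.4260]
Step 6: x=[6.9820] v=[-4.1135]
Step 7: x=[6.3082] v=[-3.3690]
Step 8: x=[5.8540] v=[-2.2708]
Step 9: x=[5.6672] v=[-0.9341]
Step 10: x=[5.7673] v=[0.5006]
First v>=0 after going negative at step 10, time=2.0000

Answer: 2.0000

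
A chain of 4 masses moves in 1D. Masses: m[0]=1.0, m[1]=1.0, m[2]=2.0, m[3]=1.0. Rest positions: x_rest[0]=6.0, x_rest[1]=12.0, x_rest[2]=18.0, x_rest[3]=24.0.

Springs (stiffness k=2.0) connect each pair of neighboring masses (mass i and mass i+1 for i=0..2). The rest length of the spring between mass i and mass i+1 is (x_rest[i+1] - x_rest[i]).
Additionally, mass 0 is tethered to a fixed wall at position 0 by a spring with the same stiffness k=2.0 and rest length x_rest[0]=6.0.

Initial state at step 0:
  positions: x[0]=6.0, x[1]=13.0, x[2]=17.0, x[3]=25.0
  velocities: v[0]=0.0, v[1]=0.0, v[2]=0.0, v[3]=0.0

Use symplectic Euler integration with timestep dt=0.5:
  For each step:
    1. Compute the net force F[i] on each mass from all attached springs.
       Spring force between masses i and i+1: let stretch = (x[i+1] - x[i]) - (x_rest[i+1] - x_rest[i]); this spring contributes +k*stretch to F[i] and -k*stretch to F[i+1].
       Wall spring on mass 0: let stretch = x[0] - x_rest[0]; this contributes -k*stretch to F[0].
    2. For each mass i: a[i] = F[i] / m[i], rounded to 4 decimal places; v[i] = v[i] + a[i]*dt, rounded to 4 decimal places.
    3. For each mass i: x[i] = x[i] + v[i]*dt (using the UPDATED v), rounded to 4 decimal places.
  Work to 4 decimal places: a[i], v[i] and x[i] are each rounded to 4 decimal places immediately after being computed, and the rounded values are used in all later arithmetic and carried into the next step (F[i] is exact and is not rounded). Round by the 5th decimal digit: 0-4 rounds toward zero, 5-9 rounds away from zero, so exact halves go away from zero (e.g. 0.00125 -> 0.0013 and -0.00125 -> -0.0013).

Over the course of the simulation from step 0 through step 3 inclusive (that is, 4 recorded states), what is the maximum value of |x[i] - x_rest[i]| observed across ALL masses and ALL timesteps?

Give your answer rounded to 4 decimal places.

Step 0: x=[6.0000 13.0000 17.0000 25.0000] v=[0.0000 0.0000 0.0000 0.0000]
Step 1: x=[6.5000 11.5000 18.0000 24.0000] v=[1.0000 -3.0000 2.0000 -2.0000]
Step 2: x=[6.2500 10.7500 18.8750 23.0000] v=[-0.5000 -1.5000 1.7500 -2.0000]
Step 3: x=[5.1250 11.8125 18.7500 22.9375] v=[-2.2500 2.1250 -0.2500 -0.1250]
Max displacement = 1.2500

Answer: 1.2500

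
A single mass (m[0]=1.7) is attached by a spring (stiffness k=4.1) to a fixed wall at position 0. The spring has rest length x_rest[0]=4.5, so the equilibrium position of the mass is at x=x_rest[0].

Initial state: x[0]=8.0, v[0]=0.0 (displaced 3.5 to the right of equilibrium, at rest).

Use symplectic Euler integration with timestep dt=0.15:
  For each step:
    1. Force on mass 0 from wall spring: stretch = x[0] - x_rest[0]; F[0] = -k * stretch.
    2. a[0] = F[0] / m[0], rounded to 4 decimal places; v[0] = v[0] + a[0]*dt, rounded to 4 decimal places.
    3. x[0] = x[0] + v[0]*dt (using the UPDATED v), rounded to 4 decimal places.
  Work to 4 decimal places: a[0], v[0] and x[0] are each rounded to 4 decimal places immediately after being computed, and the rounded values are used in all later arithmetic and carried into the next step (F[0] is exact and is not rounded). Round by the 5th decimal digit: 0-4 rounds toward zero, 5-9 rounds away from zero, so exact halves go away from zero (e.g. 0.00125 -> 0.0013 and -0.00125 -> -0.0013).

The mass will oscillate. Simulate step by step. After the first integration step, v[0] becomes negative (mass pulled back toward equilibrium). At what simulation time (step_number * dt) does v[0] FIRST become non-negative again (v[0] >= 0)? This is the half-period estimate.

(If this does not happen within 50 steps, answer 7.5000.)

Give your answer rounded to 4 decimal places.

Step 0: x=[8.0000] v=[0.0000]
Step 1: x=[7.8101] v=[-1.2662]
Step 2: x=[7.4405] v=[-2.4637]
Step 3: x=[6.9114] v=[-3.5275]
Step 4: x=[6.2514] v=[-4.3999]
Step 5: x=[5.4964] v=[-5.0335]
Step 6: x=[4.6873] v=[-5.3940]
Step 7: x=[3.8680] v=[-5.4618]
Step 8: x=[3.0830] v=[-5.2332]
Step 9: x=[2.3749] v=[-4.7206]
Step 10: x=[1.7821] v=[-3.9518]
Step 11: x=[1.3368] v=[-2.9686]
Step 12: x=[1.0632] v=[-1.8243]
Step 13: x=[0.9761] v=[-0.5810]
Step 14: x=[1.0802] v=[0.6938]
First v>=0 after going negative at step 14, time=2.1000

Answer: 2.1000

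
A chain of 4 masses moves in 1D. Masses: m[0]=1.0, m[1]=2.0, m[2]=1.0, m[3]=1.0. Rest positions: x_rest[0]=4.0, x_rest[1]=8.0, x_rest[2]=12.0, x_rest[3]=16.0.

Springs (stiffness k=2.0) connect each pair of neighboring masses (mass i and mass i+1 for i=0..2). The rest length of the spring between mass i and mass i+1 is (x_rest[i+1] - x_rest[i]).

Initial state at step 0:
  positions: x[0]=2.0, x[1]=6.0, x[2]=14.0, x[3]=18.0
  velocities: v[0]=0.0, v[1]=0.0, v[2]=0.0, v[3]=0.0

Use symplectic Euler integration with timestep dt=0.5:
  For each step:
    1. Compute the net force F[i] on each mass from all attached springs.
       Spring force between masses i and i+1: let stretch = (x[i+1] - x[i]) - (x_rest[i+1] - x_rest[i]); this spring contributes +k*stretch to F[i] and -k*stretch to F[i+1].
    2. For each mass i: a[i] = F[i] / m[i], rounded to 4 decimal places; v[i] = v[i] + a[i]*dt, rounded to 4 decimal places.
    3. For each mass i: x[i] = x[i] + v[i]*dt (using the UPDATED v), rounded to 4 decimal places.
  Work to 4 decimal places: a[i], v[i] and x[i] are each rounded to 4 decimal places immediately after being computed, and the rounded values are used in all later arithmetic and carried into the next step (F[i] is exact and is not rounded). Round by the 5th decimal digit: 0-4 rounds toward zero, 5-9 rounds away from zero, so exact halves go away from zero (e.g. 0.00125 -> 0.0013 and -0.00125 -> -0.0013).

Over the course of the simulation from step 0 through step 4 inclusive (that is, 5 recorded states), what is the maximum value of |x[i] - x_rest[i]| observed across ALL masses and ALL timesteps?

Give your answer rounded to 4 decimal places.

Answer: 3.3750

Derivation:
Step 0: x=[2.0000 6.0000 14.0000 18.0000] v=[0.0000 0.0000 0.0000 0.0000]
Step 1: x=[2.0000 7.0000 12.0000 18.0000] v=[0.0000 2.0000 -4.0000 0.0000]
Step 2: x=[2.5000 8.0000 10.5000 17.0000] v=[1.0000 2.0000 -3.0000 -2.0000]
Step 3: x=[3.7500 8.2500 11.0000 14.7500] v=[2.5000 0.5000 1.0000 -4.5000]
Step 4: x=[5.2500 8.0625 12.0000 12.6250] v=[3.0000 -0.3750 2.0000 -4.2500]
Max displacement = 3.3750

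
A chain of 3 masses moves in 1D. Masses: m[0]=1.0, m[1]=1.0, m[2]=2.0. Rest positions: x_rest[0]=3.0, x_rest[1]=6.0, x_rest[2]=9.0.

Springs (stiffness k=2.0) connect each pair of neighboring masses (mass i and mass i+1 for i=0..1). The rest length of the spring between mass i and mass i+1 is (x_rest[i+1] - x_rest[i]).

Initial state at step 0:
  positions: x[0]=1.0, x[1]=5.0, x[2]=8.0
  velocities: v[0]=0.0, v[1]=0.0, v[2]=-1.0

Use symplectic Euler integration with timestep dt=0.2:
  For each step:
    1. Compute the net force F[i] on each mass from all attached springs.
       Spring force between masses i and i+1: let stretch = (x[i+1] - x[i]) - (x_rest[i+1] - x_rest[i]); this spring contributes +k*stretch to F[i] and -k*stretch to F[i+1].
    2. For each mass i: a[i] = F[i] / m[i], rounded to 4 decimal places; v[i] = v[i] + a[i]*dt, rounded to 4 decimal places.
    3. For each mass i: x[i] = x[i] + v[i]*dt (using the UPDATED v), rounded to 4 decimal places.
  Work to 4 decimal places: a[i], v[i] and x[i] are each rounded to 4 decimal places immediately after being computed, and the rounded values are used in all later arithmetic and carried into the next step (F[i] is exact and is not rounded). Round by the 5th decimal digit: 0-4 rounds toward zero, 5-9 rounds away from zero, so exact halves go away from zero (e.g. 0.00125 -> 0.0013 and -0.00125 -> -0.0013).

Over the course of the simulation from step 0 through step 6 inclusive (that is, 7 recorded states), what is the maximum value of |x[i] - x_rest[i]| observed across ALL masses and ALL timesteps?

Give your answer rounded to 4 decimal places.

Answer: 2.1259

Derivation:
Step 0: x=[1.0000 5.0000 8.0000] v=[0.0000 0.0000 -1.0000]
Step 1: x=[1.0800 4.9200 7.8000] v=[0.4000 -0.4000 -1.0000]
Step 2: x=[1.2272 4.7632 7.6048] v=[0.7360 -0.7840 -0.9760]
Step 3: x=[1.4173 4.5508 7.4159] v=[0.9504 -1.0618 -0.9443]
Step 4: x=[1.6181 4.3170 7.2324] v=[1.0038 -1.1692 -0.9173]
Step 5: x=[1.7948 4.1005 7.0523] v=[0.8834 -1.0826 -0.9004]
Step 6: x=[1.9159 3.9357 6.8741] v=[0.6057 -0.8242 -0.8908]
Max displacement = 2.1259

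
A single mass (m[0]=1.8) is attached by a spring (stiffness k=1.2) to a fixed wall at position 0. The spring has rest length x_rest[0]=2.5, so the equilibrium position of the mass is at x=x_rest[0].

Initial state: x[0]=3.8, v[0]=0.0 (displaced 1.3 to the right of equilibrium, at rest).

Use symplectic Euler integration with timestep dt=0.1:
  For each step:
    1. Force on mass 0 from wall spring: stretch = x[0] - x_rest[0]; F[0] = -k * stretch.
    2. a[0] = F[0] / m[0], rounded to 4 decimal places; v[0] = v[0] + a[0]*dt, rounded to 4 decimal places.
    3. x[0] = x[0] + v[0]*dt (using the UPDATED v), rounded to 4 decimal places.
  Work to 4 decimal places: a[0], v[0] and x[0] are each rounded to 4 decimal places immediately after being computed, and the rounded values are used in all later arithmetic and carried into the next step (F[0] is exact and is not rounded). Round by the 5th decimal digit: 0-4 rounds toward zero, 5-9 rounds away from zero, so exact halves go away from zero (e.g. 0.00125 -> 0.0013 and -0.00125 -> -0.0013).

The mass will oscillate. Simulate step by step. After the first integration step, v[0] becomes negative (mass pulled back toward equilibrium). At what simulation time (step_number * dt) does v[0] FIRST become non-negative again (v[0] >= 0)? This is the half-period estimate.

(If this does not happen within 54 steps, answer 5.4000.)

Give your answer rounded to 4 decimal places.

Step 0: x=[3.8000] v=[0.0000]
Step 1: x=[3.7913] v=[-0.0867]
Step 2: x=[3.7740] v=[-0.1728]
Step 3: x=[3.7482] v=[-0.2577]
Step 4: x=[3.7141] v=[-0.3409]
Step 5: x=[3.6719] v=[-0.4218]
Step 6: x=[3.6219] v=[-0.4999]
Step 7: x=[3.5644] v=[-0.5747]
Step 8: x=[3.4998] v=[-0.6457]
Step 9: x=[3.4286] v=[-0.7124]
Step 10: x=[3.3512] v=[-0.7743]
Step 11: x=[3.2681] v=[-0.8311]
Step 12: x=[3.1799] v=[-0.8823]
Step 13: x=[3.0871] v=[-0.9276]
Step 14: x=[2.9904] v=[-0.9667]
Step 15: x=[2.8905] v=[-0.9994]
Step 16: x=[2.7880] v=[-1.0254]
Step 17: x=[2.6835] v=[-1.0446]
Step 18: x=[2.5778] v=[-1.0568]
Step 19: x=[2.4716] v=[-1.0620]
Step 20: x=[2.3656] v=[-1.0601]
Step 21: x=[2.2605] v=[-1.0511]
Step 22: x=[2.1570] v=[-1.0351]
Step 23: x=[2.0558] v=[-1.0122]
Step 24: x=[1.9575] v=[-0.9826]
Step 25: x=[1.8629] v=[-0.9464]
Step 26: x=[1.7725] v=[-0.9039]
Step 27: x=[1.6870] v=[-0.8554]
Step 28: x=[1.6069] v=[-0.8012]
Step 29: x=[1.5327] v=[-0.7417]
Step 30: x=[1.4650] v=[-0.6772]
Step 31: x=[1.4042] v=[-0.6082]
Step 32: x=[1.3507] v=[-0.5352]
Step 33: x=[1.3048] v=[-0.4586]
Step 34: x=[1.2669] v=[-0.3789]
Step 35: x=[1.2372] v=[-0.2967]
Step 36: x=[1.2160] v=[-0.2125]
Step 37: x=[1.2033] v=[-0.1269]
Step 38: x=[1.1993] v=[-0.0405]
Step 39: x=[1.2039] v=[0.0462]
First v>=0 after going negative at step 39, time=3.9000

Answer: 3.9000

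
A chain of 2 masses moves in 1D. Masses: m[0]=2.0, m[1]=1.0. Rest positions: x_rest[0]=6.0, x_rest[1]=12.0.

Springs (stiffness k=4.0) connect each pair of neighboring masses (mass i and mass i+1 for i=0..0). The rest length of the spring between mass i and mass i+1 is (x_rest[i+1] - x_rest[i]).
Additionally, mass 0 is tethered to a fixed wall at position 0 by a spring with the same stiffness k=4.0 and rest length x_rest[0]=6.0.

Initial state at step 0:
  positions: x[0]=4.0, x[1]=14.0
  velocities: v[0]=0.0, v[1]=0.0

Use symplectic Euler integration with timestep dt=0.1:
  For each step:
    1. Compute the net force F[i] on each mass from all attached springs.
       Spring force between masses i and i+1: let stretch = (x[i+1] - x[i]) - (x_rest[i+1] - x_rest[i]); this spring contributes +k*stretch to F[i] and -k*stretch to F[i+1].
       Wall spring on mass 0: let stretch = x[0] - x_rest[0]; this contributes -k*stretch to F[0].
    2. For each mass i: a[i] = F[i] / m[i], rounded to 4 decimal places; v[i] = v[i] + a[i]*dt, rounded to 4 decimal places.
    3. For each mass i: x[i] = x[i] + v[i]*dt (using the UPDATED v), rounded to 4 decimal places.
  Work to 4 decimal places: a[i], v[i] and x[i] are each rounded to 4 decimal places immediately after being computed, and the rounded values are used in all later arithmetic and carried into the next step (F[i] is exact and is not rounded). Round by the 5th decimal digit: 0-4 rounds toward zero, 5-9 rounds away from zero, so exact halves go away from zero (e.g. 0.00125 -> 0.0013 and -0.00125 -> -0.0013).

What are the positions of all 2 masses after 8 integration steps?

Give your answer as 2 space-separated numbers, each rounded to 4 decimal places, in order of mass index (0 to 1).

Step 0: x=[4.0000 14.0000] v=[0.0000 0.0000]
Step 1: x=[4.1200 13.8400] v=[1.2000 -1.6000]
Step 2: x=[4.3520 13.5312] v=[2.3200 -3.0880]
Step 3: x=[4.6805 13.0952] v=[3.2854 -4.3597]
Step 4: x=[5.0837 12.5626] v=[4.0322 -5.3256]
Step 5: x=[5.5348 11.9709] v=[4.5112 -5.9172]
Step 6: x=[6.0040 11.3617] v=[4.6915 -6.0916]
Step 7: x=[6.4602 10.7782] v=[4.5622 -5.8347]
Step 8: x=[6.8736 10.2620] v=[4.1338 -5.1619]

Answer: 6.8736 10.2620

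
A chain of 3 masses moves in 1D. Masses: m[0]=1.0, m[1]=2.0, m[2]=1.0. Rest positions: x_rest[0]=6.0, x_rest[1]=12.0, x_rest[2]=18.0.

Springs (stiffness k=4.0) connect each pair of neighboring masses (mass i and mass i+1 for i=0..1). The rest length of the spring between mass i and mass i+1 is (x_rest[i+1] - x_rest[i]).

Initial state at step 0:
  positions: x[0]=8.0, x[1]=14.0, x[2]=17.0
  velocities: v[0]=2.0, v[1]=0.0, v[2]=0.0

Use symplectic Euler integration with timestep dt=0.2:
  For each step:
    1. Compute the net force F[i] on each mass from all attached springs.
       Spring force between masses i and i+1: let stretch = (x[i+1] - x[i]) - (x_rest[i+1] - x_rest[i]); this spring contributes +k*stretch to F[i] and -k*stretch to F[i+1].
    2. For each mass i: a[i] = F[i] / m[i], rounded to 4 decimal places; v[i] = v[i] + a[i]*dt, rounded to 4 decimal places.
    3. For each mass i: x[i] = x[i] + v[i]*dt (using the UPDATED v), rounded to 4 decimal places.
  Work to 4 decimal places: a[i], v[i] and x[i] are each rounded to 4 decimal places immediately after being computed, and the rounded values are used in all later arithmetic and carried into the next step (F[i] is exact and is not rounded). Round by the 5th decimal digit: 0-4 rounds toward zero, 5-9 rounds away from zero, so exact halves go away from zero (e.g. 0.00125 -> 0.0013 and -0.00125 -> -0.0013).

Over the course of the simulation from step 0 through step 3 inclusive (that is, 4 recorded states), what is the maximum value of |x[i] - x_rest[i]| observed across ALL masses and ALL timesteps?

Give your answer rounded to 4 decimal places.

Step 0: x=[8.0000 14.0000 17.0000] v=[2.0000 0.0000 0.0000]
Step 1: x=[8.4000 13.7600 17.4800] v=[2.0000 -1.2000 2.4000]
Step 2: x=[8.6976 13.3888 18.3248] v=[1.4880 -1.8560 4.2240]
Step 3: x=[8.7858 13.0372 19.3398] v=[0.4410 -1.7581 5.0752]
Max displacement = 2.7858

Answer: 2.7858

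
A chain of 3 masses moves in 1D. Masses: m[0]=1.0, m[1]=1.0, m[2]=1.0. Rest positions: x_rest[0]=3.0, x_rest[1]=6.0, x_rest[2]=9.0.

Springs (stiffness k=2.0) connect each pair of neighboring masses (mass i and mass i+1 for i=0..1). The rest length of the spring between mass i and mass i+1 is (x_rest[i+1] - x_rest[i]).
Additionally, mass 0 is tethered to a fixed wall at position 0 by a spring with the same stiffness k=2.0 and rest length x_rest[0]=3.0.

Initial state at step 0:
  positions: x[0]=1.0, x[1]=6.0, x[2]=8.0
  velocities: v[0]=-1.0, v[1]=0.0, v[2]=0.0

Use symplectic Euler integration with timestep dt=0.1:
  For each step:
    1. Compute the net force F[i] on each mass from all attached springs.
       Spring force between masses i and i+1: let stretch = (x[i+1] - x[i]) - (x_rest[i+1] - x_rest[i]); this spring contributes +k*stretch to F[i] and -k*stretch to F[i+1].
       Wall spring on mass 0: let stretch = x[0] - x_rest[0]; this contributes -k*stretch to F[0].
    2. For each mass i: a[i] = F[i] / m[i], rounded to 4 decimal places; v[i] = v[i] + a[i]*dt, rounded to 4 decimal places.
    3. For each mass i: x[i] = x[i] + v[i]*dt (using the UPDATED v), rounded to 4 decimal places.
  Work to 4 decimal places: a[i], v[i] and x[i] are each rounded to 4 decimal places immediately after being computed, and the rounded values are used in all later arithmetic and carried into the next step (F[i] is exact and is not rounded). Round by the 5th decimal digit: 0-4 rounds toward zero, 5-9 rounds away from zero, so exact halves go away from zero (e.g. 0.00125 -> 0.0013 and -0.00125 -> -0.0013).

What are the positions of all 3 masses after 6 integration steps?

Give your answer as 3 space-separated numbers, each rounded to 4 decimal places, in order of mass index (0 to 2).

Answer: 1.9227 4.9626 8.3156

Derivation:
Step 0: x=[1.0000 6.0000 8.0000] v=[-1.0000 0.0000 0.0000]
Step 1: x=[0.9800 5.9400 8.0200] v=[-0.2000 -0.6000 0.2000]
Step 2: x=[1.0396 5.8224 8.0584] v=[0.5960 -1.1760 0.3840]
Step 3: x=[1.1741 5.6539 8.1121] v=[1.3446 -1.6854 0.5368]
Step 4: x=[1.3747 5.4449 8.1766] v=[2.0057 -2.0897 0.6452]
Step 5: x=[1.6292 5.2092 8.2465] v=[2.5448 -2.3574 0.6989]
Step 6: x=[1.9227 4.9626 8.3156] v=[2.9350 -2.4659 0.6914]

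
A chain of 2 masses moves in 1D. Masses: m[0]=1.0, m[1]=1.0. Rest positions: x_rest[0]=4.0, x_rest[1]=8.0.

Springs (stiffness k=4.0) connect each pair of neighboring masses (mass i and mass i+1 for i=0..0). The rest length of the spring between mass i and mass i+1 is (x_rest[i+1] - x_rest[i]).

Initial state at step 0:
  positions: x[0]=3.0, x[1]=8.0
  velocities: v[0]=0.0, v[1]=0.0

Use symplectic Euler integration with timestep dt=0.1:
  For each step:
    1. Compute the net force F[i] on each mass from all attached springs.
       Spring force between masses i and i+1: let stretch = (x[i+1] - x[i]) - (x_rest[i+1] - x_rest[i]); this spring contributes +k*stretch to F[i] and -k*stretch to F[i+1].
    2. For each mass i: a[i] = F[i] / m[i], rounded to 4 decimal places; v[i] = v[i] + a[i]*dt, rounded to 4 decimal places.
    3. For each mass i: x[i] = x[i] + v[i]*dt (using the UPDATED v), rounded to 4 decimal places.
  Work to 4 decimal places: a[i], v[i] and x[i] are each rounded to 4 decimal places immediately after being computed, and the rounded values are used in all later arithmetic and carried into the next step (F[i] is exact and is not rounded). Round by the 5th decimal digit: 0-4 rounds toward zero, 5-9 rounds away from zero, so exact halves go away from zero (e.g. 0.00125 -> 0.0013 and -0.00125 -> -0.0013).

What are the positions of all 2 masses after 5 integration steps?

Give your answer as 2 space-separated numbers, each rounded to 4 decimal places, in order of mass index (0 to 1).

Answer: 3.4950 7.5050

Derivation:
Step 0: x=[3.0000 8.0000] v=[0.0000 0.0000]
Step 1: x=[3.0400 7.9600] v=[0.4000 -0.4000]
Step 2: x=[3.1168 7.8832] v=[0.7680 -0.7680]
Step 3: x=[3.2243 7.7757] v=[1.0746 -1.0746]
Step 4: x=[3.3538 7.6462] v=[1.2952 -1.2952]
Step 5: x=[3.4950 7.5050] v=[1.4122 -1.4122]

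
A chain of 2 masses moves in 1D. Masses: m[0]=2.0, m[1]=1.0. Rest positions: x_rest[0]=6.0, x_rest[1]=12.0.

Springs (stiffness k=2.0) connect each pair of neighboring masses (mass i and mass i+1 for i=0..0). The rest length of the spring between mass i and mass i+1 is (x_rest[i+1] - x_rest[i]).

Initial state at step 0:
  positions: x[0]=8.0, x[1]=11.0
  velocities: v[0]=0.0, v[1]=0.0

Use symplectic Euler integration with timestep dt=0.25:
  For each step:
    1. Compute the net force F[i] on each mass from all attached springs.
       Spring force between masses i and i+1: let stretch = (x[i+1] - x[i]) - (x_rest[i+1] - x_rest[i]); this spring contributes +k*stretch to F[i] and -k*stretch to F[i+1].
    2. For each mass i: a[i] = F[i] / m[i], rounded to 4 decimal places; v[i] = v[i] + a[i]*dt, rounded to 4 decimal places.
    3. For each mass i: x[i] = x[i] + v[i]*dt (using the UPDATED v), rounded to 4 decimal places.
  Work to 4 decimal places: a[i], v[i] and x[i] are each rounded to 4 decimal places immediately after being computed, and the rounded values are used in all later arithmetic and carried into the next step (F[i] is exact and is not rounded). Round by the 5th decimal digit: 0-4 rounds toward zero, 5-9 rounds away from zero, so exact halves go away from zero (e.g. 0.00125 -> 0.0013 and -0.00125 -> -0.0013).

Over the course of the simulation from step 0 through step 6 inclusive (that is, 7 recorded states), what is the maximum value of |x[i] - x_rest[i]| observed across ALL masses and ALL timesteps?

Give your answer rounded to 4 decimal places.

Step 0: x=[8.0000 11.0000] v=[0.0000 0.0000]
Step 1: x=[7.8125 11.3750] v=[-0.7500 1.5000]
Step 2: x=[7.4727 12.0547] v=[-1.3594 2.7188]
Step 3: x=[7.0442 12.9117] v=[-1.7139 3.4278]
Step 4: x=[6.6075 13.7852] v=[-1.7470 3.4941]
Step 5: x=[6.2444 14.5115] v=[-1.4526 2.9053]
Step 6: x=[6.0230 14.9545] v=[-0.8858 1.7718]
Max displacement = 2.9545

Answer: 2.9545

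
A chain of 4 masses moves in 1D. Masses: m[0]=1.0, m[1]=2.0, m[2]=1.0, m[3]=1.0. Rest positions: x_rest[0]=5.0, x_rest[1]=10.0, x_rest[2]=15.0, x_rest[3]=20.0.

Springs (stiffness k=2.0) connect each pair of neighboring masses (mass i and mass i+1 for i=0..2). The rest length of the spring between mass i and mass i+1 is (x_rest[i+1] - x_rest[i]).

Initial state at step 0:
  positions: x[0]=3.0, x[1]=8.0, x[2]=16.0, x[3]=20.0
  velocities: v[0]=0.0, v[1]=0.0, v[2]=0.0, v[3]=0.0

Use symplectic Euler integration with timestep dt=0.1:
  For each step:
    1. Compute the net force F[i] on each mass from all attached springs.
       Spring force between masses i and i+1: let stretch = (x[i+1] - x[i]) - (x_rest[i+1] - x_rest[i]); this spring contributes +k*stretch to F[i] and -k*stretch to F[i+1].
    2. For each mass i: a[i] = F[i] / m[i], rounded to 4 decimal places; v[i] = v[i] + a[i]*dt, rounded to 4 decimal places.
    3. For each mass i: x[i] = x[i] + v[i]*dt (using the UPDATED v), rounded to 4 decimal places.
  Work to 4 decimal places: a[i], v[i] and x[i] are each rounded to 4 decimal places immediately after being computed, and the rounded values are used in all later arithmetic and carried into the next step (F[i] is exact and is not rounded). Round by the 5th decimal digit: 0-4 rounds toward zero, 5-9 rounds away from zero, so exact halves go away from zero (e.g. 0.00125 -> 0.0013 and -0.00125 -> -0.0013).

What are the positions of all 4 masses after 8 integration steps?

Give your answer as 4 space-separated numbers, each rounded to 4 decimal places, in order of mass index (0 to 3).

Answer: 3.1087 8.8192 13.8994 20.3538

Derivation:
Step 0: x=[3.0000 8.0000 16.0000 20.0000] v=[0.0000 0.0000 0.0000 0.0000]
Step 1: x=[3.0000 8.0300 15.9200 20.0200] v=[0.0000 0.3000 -0.8000 0.2000]
Step 2: x=[3.0006 8.0886 15.7642 20.0580] v=[0.0060 0.5860 -1.5580 0.3800]
Step 3: x=[3.0030 8.1731 15.5408 20.1101] v=[0.0236 0.8448 -2.2344 0.5212]
Step 4: x=[3.0088 8.2796 15.2614 20.1708] v=[0.0576 1.0646 -2.7941 0.6073]
Step 5: x=[3.0200 8.4032 14.9405 20.2333] v=[0.1118 1.2357 -3.2086 0.6254]
Step 6: x=[3.0388 8.5383 14.5948 20.2900] v=[0.1884 1.3511 -3.4575 0.5668]
Step 7: x=[3.0676 8.6790 14.2418 20.3328] v=[0.2883 1.4068 -3.5298 0.4278]
Step 8: x=[3.1087 8.8192 13.8994 20.3538] v=[0.4106 1.4019 -3.4242 0.2096]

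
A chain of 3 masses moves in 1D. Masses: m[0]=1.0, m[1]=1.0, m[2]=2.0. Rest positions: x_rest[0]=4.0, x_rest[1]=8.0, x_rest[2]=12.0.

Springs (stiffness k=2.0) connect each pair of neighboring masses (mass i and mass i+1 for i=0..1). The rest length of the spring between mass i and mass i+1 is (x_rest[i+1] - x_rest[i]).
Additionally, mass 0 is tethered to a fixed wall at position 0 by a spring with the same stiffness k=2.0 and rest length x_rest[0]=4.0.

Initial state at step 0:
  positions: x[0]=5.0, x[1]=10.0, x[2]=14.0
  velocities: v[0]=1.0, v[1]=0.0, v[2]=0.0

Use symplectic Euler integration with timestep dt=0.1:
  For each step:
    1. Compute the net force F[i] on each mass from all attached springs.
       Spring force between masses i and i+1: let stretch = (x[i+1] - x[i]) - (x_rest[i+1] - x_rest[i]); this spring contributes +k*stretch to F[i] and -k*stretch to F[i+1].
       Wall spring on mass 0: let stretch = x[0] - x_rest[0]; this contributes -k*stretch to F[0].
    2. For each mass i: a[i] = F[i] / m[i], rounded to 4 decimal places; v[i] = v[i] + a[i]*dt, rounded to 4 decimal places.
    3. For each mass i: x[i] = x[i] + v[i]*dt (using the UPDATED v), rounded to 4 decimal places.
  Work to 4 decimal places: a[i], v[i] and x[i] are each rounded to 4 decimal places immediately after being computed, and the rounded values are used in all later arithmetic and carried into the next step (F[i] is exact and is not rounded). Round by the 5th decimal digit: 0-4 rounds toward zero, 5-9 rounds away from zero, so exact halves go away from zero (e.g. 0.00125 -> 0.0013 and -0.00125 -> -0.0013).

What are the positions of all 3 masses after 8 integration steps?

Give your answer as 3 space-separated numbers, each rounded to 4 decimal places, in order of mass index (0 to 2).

Answer: 5.4406 9.5600 13.9669

Derivation:
Step 0: x=[5.0000 10.0000 14.0000] v=[1.0000 0.0000 0.0000]
Step 1: x=[5.1000 9.9800 14.0000] v=[1.0000 -0.2000 0.0000]
Step 2: x=[5.1956 9.9428 13.9998] v=[0.9560 -0.3720 -0.0020]
Step 3: x=[5.2822 9.8918 13.9990] v=[0.8663 -0.5100 -0.0077]
Step 4: x=[5.3554 9.8308 13.9972] v=[0.7318 -0.6105 -0.0184]
Step 5: x=[5.4110 9.7636 13.9937] v=[0.5558 -0.6723 -0.0350]
Step 6: x=[5.4454 9.6939 13.9879] v=[0.3441 -0.6968 -0.0580]
Step 7: x=[5.4559 9.6251 13.9792] v=[0.1047 -0.6877 -0.0874]
Step 8: x=[5.4406 9.5600 13.9669] v=[-0.1526 -0.6507 -0.1228]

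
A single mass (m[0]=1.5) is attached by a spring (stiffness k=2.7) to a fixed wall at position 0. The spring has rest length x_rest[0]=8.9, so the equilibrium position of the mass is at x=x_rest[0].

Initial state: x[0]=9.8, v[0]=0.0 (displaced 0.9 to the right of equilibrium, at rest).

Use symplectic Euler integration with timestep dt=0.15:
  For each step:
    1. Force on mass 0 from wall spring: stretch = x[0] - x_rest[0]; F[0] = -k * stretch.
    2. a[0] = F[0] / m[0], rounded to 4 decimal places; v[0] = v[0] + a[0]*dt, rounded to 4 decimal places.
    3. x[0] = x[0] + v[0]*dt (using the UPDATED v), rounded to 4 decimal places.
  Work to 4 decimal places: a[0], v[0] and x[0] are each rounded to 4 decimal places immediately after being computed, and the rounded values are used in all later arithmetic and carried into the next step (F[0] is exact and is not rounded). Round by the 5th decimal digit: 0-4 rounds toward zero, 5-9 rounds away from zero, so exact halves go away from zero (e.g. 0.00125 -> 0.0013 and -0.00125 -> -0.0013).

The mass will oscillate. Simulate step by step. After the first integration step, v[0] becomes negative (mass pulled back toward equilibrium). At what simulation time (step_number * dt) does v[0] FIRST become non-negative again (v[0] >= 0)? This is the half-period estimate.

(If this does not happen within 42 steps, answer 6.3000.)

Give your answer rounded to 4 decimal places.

Answer: 2.4000

Derivation:
Step 0: x=[9.8000] v=[0.0000]
Step 1: x=[9.7636] v=[-0.2430]
Step 2: x=[9.6922] v=[-0.4762]
Step 3: x=[9.5887] v=[-0.6901]
Step 4: x=[9.4573] v=[-0.8761]
Step 5: x=[9.3033] v=[-1.0266]
Step 6: x=[9.1330] v=[-1.1355]
Step 7: x=[8.9532] v=[-1.1984]
Step 8: x=[8.7713] v=[-1.2128]
Step 9: x=[8.5946] v=[-1.1780]
Step 10: x=[8.4303] v=[-1.0955]
Step 11: x=[8.2850] v=[-0.9687]
Step 12: x=[8.1646] v=[-0.8027]
Step 13: x=[8.0740] v=[-0.6041]
Step 14: x=[8.0168] v=[-0.3811]
Step 15: x=[7.9954] v=[-0.1426]
Step 16: x=[8.0106] v=[0.1016]
First v>=0 after going negative at step 16, time=2.4000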